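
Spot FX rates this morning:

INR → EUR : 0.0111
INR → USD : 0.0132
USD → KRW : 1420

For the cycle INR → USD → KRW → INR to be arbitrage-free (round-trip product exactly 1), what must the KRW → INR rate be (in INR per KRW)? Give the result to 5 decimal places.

0.05335

Known legs of the cycle: 0.0132 × 1420 = 18.744
For no arbitrage the full-cycle product must be 1, so the missing rate is 1 / 18.744 ≈ 0.0533504.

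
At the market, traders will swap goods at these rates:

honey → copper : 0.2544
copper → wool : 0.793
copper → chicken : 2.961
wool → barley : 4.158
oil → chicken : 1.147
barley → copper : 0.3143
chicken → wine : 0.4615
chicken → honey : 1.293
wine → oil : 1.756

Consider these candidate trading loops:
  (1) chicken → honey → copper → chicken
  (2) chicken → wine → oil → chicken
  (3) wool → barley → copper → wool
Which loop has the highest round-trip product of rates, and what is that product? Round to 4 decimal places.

(1) 1.293 × 0.2544 × 2.961 = 0.97399
(2) 0.4615 × 1.756 × 1.147 = 0.92952
(3) 4.158 × 0.3143 × 0.793 = 1.03634
Highest is cycle (3) at 1.0363 (>1, arbitrage).

1.0363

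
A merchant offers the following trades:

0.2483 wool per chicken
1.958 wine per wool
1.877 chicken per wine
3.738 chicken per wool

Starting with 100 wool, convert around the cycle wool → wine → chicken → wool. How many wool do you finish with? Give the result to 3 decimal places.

91.254

100 wool × 1.958 = 195.8 wine
195.8 wine × 1.877 = 367.5166 chicken
367.5166 chicken × 0.2483 = 91.25437178 wool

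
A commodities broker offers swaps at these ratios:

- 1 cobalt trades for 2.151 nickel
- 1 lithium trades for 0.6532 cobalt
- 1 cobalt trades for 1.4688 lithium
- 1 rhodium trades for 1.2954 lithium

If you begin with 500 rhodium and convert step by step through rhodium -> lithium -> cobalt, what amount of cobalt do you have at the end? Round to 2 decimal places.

423.08

500 rhodium × 1.2954 = 647.7 lithium
647.7 lithium × 0.6532 = 423.07764 cobalt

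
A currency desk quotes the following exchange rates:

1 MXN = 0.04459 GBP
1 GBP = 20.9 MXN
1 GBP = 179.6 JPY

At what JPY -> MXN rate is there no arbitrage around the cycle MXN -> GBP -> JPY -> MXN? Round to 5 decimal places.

Known legs of the cycle: 0.04459 × 179.6 = 8.008364
For no arbitrage the full-cycle product must be 1, so the missing rate is 1 / 8.008364 ≈ 0.1248694.

0.12487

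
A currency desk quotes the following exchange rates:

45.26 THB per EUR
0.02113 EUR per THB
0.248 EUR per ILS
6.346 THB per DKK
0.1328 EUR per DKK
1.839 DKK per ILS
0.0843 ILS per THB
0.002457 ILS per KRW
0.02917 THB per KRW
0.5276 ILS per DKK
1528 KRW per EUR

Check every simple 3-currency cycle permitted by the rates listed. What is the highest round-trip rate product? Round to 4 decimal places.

ILS→DKK→THB→ILS: 1.839 × 6.346 × 0.0843 = 0.98381
ILS→EUR→THB→ILS: 0.248 × 45.26 × 0.0843 = 0.94622
EUR→KRW→THB→EUR: 1528 × 0.02917 × 0.02113 = 0.94180
ILS→EUR→KRW→ILS: 0.248 × 1528 × 0.002457 = 0.93107
Maximum is ILS→DKK→THB→ILS at 0.9838; no arbitrage — every cycle loses value.

0.9838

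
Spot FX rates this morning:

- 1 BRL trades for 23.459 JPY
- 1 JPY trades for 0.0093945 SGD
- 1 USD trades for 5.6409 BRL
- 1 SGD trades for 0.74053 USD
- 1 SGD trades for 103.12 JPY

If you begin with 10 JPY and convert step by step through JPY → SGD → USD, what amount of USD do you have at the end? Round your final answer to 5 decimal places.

10 JPY × 0.0093945 = 0.093945 SGD
0.093945 SGD × 0.74053 = 0.06956909085 USD

0.06957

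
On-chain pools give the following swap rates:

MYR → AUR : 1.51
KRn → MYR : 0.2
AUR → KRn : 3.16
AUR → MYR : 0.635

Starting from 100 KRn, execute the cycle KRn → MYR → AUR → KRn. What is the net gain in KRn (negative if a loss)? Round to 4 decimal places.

-4.5680

100 KRn × 0.2 = 20 MYR
20 MYR × 1.51 = 30.2 AUR
30.2 AUR × 3.16 = 95.432 KRn
Net change: 95.432 − 100 = -4.568 KRn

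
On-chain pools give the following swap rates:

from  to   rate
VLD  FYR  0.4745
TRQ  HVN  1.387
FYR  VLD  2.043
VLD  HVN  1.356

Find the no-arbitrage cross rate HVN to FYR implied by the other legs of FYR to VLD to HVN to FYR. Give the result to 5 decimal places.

0.36097

Known legs of the cycle: 2.043 × 1.356 = 2.770308
For no arbitrage the full-cycle product must be 1, so the missing rate is 1 / 2.770308 ≈ 0.3609707.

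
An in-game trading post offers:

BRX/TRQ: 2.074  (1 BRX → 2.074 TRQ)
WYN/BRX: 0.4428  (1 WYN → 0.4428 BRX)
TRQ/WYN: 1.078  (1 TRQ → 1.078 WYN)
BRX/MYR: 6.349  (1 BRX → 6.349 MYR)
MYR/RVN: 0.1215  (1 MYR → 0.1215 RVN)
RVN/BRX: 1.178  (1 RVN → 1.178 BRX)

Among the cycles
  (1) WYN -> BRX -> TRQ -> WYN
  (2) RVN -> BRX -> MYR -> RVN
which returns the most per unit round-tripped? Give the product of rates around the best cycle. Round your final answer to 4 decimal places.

0.9900

(1) 0.4428 × 2.074 × 1.078 = 0.99000
(2) 1.178 × 6.349 × 0.1215 = 0.90871
Highest is cycle (1) at 0.9900 (≤1, no arbitrage).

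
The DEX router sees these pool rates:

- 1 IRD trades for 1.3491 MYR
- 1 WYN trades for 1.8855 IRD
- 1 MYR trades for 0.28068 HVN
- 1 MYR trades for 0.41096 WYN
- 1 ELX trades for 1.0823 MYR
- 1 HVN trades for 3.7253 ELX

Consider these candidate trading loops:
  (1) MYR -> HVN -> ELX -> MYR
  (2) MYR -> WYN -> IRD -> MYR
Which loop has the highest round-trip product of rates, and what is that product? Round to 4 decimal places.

1.1317

(1) 0.28068 × 3.7253 × 1.0823 = 1.13167
(2) 0.41096 × 1.8855 × 1.3491 = 1.04537
Highest is cycle (1) at 1.1317 (>1, arbitrage).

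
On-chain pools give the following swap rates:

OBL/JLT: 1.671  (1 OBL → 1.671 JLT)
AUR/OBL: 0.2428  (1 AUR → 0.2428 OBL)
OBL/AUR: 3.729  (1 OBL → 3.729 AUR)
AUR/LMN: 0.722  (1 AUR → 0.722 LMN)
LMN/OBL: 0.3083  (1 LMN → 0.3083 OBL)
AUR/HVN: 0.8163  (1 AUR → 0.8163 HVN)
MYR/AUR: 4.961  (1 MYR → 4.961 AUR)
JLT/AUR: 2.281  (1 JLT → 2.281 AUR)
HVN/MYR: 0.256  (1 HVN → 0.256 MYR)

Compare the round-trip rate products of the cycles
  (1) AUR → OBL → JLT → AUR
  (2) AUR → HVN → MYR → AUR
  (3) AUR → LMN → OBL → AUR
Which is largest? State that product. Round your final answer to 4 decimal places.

(1) 0.2428 × 1.671 × 2.281 = 0.92544
(2) 0.8163 × 0.256 × 4.961 = 1.03671
(3) 0.722 × 0.3083 × 3.729 = 0.83005
Highest is cycle (2) at 1.0367 (>1, arbitrage).

1.0367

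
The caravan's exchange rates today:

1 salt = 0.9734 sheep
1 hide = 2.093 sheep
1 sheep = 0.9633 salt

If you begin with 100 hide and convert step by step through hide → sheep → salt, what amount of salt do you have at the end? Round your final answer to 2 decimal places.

100 hide × 2.093 = 209.3 sheep
209.3 sheep × 0.9633 = 201.61869 salt

201.62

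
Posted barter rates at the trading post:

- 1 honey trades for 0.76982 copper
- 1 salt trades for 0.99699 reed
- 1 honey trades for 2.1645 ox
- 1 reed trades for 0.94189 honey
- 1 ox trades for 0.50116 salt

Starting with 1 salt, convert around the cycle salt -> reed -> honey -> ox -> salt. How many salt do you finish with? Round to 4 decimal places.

1.0186

1 salt × 0.99699 = 0.99699 reed
0.99699 reed × 0.94189 = 0.9390549111 honey
0.9390549111 honey × 2.1645 = 2.03258435507595 ox
2.03258435507595 ox × 0.50116 = 1.018649975389863102 salt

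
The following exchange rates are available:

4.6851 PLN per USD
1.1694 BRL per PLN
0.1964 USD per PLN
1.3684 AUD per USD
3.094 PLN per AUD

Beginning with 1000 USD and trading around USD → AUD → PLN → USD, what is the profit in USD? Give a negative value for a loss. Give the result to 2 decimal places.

-168.48

1000 USD × 1.3684 = 1368.4 AUD
1368.4 AUD × 3.094 = 4233.8296 PLN
4233.8296 PLN × 0.1964 = 831.52413344 USD
Net change: 831.52413344 − 1000 = -168.47586656 USD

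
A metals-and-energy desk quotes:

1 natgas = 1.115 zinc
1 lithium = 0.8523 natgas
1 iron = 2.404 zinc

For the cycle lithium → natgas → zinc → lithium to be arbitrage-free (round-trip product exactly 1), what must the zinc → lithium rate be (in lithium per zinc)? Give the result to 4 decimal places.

Known legs of the cycle: 0.8523 × 1.115 = 0.9503145
For no arbitrage the full-cycle product must be 1, so the missing rate is 1 / 0.9503145 ≈ 1.052283.

1.0523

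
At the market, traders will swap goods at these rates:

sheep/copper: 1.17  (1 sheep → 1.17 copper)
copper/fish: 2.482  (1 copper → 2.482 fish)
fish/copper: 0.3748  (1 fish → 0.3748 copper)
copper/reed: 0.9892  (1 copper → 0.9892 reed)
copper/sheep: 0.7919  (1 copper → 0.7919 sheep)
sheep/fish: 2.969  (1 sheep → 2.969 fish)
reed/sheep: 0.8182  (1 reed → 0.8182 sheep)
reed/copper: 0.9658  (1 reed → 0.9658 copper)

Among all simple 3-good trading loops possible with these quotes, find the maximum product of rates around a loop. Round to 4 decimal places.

0.9470

copper→reed→sheep→copper: 0.9892 × 0.8182 × 1.17 = 0.94696
copper→sheep→fish→copper: 0.7919 × 2.969 × 0.3748 = 0.88121
Maximum is copper→reed→sheep→copper at 0.9470; no arbitrage — every cycle loses value.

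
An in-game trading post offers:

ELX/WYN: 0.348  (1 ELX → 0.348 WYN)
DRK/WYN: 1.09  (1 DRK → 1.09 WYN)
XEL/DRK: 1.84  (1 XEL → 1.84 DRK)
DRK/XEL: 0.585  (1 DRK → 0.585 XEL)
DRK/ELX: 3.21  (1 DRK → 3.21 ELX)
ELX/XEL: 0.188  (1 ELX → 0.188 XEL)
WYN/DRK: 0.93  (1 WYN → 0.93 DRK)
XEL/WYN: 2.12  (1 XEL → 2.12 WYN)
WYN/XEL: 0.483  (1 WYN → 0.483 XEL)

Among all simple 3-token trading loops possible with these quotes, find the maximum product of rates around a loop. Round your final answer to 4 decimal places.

XEL→WYN→DRK→XEL: 2.12 × 0.93 × 0.585 = 1.15339
ELX→XEL→DRK→ELX: 0.188 × 1.84 × 3.21 = 1.11040
ELX→WYN→DRK→ELX: 0.348 × 0.93 × 3.21 = 1.03888
XEL→DRK→WYN→XEL: 1.84 × 1.09 × 0.483 = 0.96870
Maximum is XEL→WYN→DRK→XEL at 1.1534; arbitrage exists.

1.1534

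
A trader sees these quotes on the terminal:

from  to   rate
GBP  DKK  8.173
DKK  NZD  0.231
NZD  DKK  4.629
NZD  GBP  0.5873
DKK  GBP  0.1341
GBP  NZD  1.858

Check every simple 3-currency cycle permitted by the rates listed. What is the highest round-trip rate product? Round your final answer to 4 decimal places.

1.1534

GBP→NZD→DKK→GBP: 1.858 × 4.629 × 0.1341 = 1.15335
GBP→DKK→NZD→GBP: 8.173 × 0.231 × 0.5873 = 1.10880
Maximum is GBP→NZD→DKK→GBP at 1.1534; arbitrage exists.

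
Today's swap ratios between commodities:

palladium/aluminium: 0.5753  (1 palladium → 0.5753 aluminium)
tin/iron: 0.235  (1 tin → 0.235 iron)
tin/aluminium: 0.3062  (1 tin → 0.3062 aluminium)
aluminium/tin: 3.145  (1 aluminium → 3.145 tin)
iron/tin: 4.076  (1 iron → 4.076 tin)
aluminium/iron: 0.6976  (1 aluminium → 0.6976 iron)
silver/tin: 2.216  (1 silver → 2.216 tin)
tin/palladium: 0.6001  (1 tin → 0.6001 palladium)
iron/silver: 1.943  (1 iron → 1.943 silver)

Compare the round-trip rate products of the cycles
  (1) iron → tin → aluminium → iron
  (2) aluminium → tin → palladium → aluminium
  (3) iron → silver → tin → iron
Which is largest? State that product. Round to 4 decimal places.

(1) 4.076 × 0.3062 × 0.6976 = 0.87065
(2) 3.145 × 0.6001 × 0.5753 = 1.08577
(3) 1.943 × 2.216 × 0.235 = 1.01184
Highest is cycle (2) at 1.0858 (>1, arbitrage).

1.0858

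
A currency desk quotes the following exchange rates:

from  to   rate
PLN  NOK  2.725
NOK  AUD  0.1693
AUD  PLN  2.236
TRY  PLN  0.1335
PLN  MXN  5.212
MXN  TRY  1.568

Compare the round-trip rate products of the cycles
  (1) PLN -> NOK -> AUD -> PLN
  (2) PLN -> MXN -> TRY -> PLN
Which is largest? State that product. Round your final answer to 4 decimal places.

(1) 2.725 × 0.1693 × 2.236 = 1.03156
(2) 5.212 × 1.568 × 0.1335 = 1.09102
Highest is cycle (2) at 1.0910 (>1, arbitrage).

1.0910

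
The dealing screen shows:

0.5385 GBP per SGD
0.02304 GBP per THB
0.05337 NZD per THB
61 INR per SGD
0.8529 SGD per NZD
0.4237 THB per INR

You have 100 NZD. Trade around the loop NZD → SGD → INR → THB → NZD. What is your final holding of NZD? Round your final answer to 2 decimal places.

100 NZD × 0.8529 = 85.29 SGD
85.29 SGD × 61 = 5202.69 INR
5202.69 INR × 0.4237 = 2204.379753 THB
2204.379753 THB × 0.05337 = 117.64774741761 NZD

117.65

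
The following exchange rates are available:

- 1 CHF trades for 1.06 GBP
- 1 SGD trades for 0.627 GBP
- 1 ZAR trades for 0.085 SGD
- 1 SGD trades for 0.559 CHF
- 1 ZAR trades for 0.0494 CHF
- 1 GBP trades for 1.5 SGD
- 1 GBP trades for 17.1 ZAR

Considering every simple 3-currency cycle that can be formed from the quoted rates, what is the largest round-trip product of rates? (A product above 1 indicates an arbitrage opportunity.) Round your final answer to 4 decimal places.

SGD→GBP→ZAR→SGD: 0.627 × 17.1 × 0.085 = 0.91134
ZAR→CHF→GBP→ZAR: 0.0494 × 1.06 × 17.1 = 0.89542
SGD→CHF→GBP→SGD: 0.559 × 1.06 × 1.5 = 0.88881
Maximum is SGD→GBP→ZAR→SGD at 0.9113; no arbitrage — every cycle loses value.

0.9113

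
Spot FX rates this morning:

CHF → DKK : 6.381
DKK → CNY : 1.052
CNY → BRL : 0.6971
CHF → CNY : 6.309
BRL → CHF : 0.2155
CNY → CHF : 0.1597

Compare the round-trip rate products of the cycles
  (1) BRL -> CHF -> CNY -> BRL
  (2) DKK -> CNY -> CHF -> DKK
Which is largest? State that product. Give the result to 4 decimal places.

1.0720

(1) 0.2155 × 6.309 × 0.6971 = 0.94777
(2) 1.052 × 0.1597 × 6.381 = 1.07204
Highest is cycle (2) at 1.0720 (>1, arbitrage).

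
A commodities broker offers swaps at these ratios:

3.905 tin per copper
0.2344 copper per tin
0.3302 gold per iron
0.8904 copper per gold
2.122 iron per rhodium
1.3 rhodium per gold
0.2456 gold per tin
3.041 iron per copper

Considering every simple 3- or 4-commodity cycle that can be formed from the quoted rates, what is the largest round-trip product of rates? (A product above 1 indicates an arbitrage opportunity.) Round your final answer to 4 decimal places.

gold→rhodium→iron→gold: 1.3 × 2.122 × 0.3302 = 0.91089
copper→iron→gold→copper: 3.041 × 0.3302 × 0.8904 = 0.89408
copper→tin→gold→copper: 3.905 × 0.2456 × 0.8904 = 0.85395
Maximum is gold→rhodium→iron→gold at 0.9109; no arbitrage — every cycle loses value.

0.9109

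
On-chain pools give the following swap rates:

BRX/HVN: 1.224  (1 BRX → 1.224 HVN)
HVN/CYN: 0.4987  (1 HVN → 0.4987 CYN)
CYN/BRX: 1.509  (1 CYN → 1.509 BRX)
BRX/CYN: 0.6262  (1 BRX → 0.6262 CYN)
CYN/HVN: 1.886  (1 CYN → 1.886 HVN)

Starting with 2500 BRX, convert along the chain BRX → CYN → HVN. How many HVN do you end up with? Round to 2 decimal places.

2952.53

2500 BRX × 0.6262 = 1565.5 CYN
1565.5 CYN × 1.886 = 2952.533 HVN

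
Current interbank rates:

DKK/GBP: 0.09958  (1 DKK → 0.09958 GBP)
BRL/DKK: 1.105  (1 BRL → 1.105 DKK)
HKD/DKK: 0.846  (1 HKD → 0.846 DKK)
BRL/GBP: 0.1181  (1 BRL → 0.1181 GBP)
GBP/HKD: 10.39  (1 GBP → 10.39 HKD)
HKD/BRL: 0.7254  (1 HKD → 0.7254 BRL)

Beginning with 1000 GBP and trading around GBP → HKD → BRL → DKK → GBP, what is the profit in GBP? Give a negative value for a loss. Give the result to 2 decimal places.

1000 GBP × 10.39 = 10390 HKD
10390 HKD × 0.7254 = 7536.906 BRL
7536.906 BRL × 1.105 = 8328.28113 DKK
8328.28113 DKK × 0.09958 = 829.3302349254 GBP
Net change: 829.3302349254 − 1000 = -170.6697650746 GBP

-170.67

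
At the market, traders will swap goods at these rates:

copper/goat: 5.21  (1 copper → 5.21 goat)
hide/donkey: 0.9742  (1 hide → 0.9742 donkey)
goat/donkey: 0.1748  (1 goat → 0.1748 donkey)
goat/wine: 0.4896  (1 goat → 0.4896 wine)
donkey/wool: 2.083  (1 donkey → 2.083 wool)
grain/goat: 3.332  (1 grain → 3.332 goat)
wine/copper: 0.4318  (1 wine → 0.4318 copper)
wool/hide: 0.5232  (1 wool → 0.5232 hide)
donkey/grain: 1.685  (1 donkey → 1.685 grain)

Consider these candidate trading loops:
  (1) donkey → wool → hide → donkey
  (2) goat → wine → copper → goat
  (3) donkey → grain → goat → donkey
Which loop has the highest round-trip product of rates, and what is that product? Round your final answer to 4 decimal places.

(1) 2.083 × 0.5232 × 0.9742 = 1.06171
(2) 0.4896 × 0.4318 × 5.21 = 1.10144
(3) 1.685 × 3.332 × 0.1748 = 0.98140
Highest is cycle (2) at 1.1014 (>1, arbitrage).

1.1014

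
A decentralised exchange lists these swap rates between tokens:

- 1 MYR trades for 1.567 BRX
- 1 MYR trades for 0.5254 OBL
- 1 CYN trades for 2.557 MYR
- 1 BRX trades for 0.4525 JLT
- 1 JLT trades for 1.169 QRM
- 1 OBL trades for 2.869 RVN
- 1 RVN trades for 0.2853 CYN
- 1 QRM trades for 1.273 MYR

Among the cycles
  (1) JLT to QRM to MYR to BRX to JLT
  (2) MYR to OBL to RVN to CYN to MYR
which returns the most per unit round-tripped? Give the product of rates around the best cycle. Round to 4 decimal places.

1.0996

(1) 1.169 × 1.273 × 1.567 × 0.4525 = 1.05519
(2) 0.5254 × 2.869 × 0.2853 × 2.557 = 1.09965
Highest is cycle (2) at 1.0996 (>1, arbitrage).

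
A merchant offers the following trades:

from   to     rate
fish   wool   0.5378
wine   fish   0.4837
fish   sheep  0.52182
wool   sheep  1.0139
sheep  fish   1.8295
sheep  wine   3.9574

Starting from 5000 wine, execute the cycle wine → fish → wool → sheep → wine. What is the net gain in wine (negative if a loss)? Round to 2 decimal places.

218.82

5000 wine × 0.4837 = 2418.5 fish
2418.5 fish × 0.5378 = 1300.6693 wool
1300.6693 wool × 1.0139 = 1318.74860327 sheep
1318.74860327 sheep × 3.9574 = 5218.815722580698 wine
Net change: 5218.815722580698 − 5000 = 218.815722580698 wine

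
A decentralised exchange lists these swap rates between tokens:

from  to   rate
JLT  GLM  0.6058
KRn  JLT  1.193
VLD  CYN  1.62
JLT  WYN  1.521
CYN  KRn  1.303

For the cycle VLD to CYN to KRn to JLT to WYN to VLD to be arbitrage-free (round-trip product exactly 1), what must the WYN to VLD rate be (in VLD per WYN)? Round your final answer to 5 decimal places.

Known legs of the cycle: 1.62 × 1.303 × 1.193 × 1.521 = 3.83026734558
For no arbitrage the full-cycle product must be 1, so the missing rate is 1 / 3.83026734558 ≈ 0.2610784.

0.26108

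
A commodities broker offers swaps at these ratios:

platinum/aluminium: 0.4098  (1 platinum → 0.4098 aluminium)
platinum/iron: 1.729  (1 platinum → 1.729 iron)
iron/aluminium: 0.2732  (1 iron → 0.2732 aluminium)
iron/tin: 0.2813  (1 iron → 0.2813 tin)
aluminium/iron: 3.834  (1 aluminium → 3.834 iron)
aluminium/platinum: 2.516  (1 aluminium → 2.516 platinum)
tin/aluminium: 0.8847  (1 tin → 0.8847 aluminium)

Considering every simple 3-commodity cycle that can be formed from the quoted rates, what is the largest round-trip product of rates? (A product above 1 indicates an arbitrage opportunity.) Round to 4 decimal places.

iron→aluminium→platinum→iron: 0.2732 × 2.516 × 1.729 = 1.18846
tin→aluminium→iron→tin: 0.8847 × 3.834 × 0.2813 = 0.95415
Maximum is iron→aluminium→platinum→iron at 1.1885; arbitrage exists.

1.1885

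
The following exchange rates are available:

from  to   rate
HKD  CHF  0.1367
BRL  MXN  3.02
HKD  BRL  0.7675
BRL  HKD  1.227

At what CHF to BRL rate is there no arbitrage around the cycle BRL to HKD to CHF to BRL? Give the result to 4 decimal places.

Known legs of the cycle: 1.227 × 0.1367 = 0.1677309
For no arbitrage the full-cycle product must be 1, so the missing rate is 1 / 0.1677309 ≈ 5.961931.

5.9619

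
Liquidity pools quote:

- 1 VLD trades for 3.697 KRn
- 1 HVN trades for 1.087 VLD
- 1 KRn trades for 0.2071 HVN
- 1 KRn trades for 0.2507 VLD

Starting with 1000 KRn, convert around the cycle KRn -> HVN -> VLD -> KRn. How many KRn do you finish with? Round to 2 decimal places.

832.26

1000 KRn × 0.2071 = 207.1 HVN
207.1 HVN × 1.087 = 225.1177 VLD
225.1177 VLD × 3.697 = 832.2601369 KRn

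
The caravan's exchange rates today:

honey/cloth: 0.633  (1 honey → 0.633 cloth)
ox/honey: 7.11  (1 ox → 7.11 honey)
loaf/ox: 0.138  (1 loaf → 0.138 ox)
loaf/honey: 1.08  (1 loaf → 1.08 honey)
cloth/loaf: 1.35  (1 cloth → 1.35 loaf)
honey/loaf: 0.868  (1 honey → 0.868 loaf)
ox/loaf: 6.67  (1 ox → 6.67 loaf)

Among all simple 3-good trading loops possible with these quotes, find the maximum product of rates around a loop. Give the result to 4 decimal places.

0.9229

honey→cloth→loaf→honey: 0.633 × 1.35 × 1.08 = 0.92291
honey→loaf→ox→honey: 0.868 × 0.138 × 7.11 = 0.85166
Maximum is honey→cloth→loaf→honey at 0.9229; no arbitrage — every cycle loses value.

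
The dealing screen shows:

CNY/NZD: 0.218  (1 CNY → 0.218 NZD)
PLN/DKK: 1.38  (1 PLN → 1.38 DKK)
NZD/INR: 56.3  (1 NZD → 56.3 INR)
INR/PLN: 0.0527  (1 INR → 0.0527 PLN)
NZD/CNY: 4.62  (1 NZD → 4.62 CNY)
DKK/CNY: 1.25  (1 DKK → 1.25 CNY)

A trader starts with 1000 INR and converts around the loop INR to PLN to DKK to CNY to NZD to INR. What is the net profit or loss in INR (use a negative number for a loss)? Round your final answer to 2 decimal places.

115.74

1000 INR × 0.0527 = 52.7 PLN
52.7 PLN × 1.38 = 72.726 DKK
72.726 DKK × 1.25 = 90.9075 CNY
90.9075 CNY × 0.218 = 19.817835 NZD
19.817835 NZD × 56.3 = 1115.7441105 INR
Net change: 1115.7441105 − 1000 = 115.7441105 INR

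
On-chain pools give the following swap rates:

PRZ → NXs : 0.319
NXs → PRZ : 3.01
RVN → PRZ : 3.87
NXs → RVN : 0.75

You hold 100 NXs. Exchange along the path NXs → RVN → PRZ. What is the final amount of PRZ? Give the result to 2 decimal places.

290.25

100 NXs × 0.75 = 75 RVN
75 RVN × 3.87 = 290.25 PRZ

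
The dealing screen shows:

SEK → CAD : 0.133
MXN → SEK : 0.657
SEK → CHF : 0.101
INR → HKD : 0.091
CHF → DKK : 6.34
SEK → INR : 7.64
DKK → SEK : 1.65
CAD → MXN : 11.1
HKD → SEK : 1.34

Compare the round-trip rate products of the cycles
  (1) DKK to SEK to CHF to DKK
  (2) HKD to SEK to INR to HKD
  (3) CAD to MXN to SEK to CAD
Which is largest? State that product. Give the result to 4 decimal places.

(1) 1.65 × 0.101 × 6.34 = 1.05656
(2) 1.34 × 7.64 × 0.091 = 0.93162
(3) 11.1 × 0.657 × 0.133 = 0.96993
Highest is cycle (1) at 1.0566 (>1, arbitrage).

1.0566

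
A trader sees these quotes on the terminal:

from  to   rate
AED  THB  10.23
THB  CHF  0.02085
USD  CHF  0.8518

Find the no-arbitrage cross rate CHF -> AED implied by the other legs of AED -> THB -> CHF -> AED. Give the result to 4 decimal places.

4.6883

Known legs of the cycle: 10.23 × 0.02085 = 0.2132955
For no arbitrage the full-cycle product must be 1, so the missing rate is 1 / 0.2132955 ≈ 4.688331.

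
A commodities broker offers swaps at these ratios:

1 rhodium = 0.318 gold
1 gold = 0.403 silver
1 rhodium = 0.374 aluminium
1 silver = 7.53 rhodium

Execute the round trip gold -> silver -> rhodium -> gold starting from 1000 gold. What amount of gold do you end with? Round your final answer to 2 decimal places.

965.00

1000 gold × 0.403 = 403 silver
403 silver × 7.53 = 3034.59 rhodium
3034.59 rhodium × 0.318 = 964.99962 gold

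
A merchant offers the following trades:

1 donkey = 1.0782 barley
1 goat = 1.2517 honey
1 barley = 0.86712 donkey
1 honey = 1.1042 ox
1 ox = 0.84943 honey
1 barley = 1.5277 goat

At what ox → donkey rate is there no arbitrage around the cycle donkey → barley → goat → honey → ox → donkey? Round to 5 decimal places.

0.43925

Known legs of the cycle: 1.0782 × 1.5277 × 1.2517 × 1.1042 = 2.2765930261830396
For no arbitrage the full-cycle product must be 1, so the missing rate is 1 / 2.2765930261830396 ≈ 0.4392529.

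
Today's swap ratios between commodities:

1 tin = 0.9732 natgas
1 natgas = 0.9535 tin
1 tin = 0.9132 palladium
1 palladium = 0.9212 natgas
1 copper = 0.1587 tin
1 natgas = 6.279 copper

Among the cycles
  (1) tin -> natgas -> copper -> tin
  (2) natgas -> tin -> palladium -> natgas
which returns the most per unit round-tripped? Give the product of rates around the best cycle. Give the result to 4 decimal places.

(1) 0.9732 × 6.279 × 0.1587 = 0.96977
(2) 0.9535 × 0.9132 × 0.9212 = 0.80212
Highest is cycle (1) at 0.9698 (≤1, no arbitrage).

0.9698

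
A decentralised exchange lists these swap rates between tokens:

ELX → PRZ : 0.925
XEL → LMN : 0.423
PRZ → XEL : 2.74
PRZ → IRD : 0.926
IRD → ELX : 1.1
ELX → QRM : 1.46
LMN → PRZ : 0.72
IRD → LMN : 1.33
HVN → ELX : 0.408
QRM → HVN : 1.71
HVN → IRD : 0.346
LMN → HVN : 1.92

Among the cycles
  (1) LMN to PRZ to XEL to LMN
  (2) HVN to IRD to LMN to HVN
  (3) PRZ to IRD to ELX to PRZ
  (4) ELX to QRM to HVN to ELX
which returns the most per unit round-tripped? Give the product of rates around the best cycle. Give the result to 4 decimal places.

1.0186

(1) 0.72 × 2.74 × 0.423 = 0.83449
(2) 0.346 × 1.33 × 1.92 = 0.88355
(3) 0.926 × 1.1 × 0.925 = 0.94221
(4) 1.46 × 1.71 × 0.408 = 1.01861
Highest is cycle (4) at 1.0186 (>1, arbitrage).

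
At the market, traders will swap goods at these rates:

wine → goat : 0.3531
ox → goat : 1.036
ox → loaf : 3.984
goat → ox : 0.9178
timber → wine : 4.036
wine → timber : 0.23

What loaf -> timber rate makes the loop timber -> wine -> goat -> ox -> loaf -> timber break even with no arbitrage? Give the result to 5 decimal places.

Known legs of the cycle: 4.036 × 0.3531 × 0.9178 × 3.984 = 5.21094222709632
For no arbitrage the full-cycle product must be 1, so the missing rate is 1 / 5.21094222709632 ≈ 0.1919039.

0.19190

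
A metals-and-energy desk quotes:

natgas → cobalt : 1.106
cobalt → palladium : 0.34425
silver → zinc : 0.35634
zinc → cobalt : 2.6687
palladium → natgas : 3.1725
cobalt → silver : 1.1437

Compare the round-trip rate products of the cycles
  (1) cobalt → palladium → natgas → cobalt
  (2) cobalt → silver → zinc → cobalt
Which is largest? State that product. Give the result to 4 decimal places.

1.2079

(1) 0.34425 × 3.1725 × 1.106 = 1.20790
(2) 1.1437 × 0.35634 × 2.6687 = 1.08762
Highest is cycle (1) at 1.2079 (>1, arbitrage).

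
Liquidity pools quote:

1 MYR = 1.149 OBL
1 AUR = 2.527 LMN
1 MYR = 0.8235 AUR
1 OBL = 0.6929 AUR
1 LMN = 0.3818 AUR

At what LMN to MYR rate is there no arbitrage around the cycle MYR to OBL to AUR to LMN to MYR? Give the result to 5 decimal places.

0.49705

Known legs of the cycle: 1.149 × 0.6929 × 2.527 = 2.0118510867
For no arbitrage the full-cycle product must be 1, so the missing rate is 1 / 2.0118510867 ≈ 0.4970547.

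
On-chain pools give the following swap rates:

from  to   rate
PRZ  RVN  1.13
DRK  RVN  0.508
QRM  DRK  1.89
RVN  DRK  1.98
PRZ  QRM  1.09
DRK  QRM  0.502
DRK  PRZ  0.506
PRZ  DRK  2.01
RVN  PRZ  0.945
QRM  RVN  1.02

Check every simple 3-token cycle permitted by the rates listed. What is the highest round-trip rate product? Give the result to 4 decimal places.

DRK→PRZ→RVN→DRK: 0.506 × 1.13 × 1.98 = 1.13212
QRM→RVN→PRZ→QRM: 1.02 × 0.945 × 1.09 = 1.05065
DRK→PRZ→QRM→DRK: 0.506 × 1.09 × 1.89 = 1.04241
DRK→QRM→RVN→DRK: 0.502 × 1.02 × 1.98 = 1.01384
DRK→RVN→PRZ→DRK: 0.508 × 0.945 × 2.01 = 0.96492
Maximum is DRK→PRZ→RVN→DRK at 1.1321; arbitrage exists.

1.1321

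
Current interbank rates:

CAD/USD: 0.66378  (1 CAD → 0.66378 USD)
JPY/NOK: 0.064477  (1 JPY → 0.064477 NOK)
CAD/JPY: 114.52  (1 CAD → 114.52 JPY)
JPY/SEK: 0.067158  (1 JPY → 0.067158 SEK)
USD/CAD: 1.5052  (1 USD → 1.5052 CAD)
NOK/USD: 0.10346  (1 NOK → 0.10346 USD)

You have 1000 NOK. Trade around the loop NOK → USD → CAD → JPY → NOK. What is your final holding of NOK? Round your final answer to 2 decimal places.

1000 NOK × 0.10346 = 103.46 USD
103.46 USD × 1.5052 = 155.727992 CAD
155.727992 CAD × 114.52 = 17833.96964384 JPY
17833.96964384 JPY × 0.064477 = 1149.88086072587168 NOK

1149.88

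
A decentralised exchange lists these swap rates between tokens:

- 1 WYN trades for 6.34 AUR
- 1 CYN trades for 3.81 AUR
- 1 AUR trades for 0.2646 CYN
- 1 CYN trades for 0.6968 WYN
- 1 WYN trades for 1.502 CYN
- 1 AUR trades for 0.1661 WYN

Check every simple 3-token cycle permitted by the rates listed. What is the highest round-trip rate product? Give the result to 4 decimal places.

CYN→WYN→AUR→CYN: 0.6968 × 6.34 × 0.2646 = 1.16893
CYN→AUR→WYN→CYN: 3.81 × 0.1661 × 1.502 = 0.95053
Maximum is CYN→WYN→AUR→CYN at 1.1689; arbitrage exists.

1.1689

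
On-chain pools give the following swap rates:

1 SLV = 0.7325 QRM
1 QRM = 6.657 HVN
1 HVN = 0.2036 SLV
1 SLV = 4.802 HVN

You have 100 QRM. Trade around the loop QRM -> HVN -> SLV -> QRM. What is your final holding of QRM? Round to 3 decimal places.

99.281

100 QRM × 6.657 = 665.7 HVN
665.7 HVN × 0.2036 = 135.53652 SLV
135.53652 SLV × 0.7325 = 99.2805009 QRM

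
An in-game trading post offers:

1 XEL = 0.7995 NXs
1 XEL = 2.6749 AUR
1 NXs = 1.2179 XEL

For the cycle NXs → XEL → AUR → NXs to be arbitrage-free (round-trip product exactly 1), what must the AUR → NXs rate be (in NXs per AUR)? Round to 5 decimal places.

Known legs of the cycle: 1.2179 × 2.6749 = 3.25776071
For no arbitrage the full-cycle product must be 1, so the missing rate is 1 / 3.25776071 ≈ 0.3069593.

0.30696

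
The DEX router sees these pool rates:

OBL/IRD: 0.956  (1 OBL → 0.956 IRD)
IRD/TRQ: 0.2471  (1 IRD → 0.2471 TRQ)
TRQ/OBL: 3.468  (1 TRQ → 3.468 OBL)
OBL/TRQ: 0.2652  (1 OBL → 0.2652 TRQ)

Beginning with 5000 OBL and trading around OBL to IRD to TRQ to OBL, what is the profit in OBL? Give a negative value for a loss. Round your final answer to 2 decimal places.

-903.81

5000 OBL × 0.956 = 4780 IRD
4780 IRD × 0.2471 = 1181.138 TRQ
1181.138 TRQ × 3.468 = 4096.186584 OBL
Net change: 4096.186584 − 5000 = -903.813416 OBL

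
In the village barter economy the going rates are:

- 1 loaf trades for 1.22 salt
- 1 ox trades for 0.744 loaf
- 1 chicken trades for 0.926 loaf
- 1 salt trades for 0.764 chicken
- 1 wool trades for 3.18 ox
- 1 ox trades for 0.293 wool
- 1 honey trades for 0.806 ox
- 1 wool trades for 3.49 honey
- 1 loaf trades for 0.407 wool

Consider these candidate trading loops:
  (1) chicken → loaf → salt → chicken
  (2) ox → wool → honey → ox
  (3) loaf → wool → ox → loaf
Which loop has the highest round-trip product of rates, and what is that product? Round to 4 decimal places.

(1) 0.926 × 1.22 × 0.764 = 0.86311
(2) 0.293 × 3.49 × 0.806 = 0.82419
(3) 0.407 × 3.18 × 0.744 = 0.96293
Highest is cycle (3) at 0.9629 (≤1, no arbitrage).

0.9629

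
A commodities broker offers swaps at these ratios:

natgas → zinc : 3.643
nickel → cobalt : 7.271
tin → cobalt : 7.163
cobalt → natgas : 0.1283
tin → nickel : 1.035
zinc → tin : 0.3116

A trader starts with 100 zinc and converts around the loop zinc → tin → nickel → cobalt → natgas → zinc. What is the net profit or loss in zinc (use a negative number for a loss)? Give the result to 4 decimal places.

100 zinc × 0.3116 = 31.16 tin
31.16 tin × 1.035 = 32.2506 nickel
32.2506 nickel × 7.271 = 234.4941126 cobalt
234.4941126 cobalt × 0.1283 = 30.08559464658 natgas
30.08559464658 natgas × 3.643 = 109.60182129749094 zinc
Net change: 109.60182129749094 − 100 = 9.60182129749094 zinc

9.6018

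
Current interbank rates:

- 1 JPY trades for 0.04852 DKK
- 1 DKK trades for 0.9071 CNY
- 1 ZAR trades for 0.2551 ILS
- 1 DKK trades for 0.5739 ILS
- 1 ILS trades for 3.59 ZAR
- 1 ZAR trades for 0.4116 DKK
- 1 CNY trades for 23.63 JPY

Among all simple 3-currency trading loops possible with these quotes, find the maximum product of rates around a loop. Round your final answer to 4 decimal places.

1.0400

DKK→CNY→JPY→DKK: 0.9071 × 23.63 × 0.04852 = 1.04002
ILS→ZAR→DKK→ILS: 3.59 × 0.4116 × 0.5739 = 0.84802
Maximum is DKK→CNY→JPY→DKK at 1.0400; arbitrage exists.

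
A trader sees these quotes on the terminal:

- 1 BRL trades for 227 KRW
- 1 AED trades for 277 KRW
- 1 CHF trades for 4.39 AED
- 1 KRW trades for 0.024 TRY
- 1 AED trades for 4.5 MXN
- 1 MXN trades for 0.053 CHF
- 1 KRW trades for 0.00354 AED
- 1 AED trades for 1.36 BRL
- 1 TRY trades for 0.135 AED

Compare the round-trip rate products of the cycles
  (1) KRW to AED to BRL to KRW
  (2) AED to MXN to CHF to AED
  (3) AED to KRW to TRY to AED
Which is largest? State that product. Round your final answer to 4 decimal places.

1.0929

(1) 0.00354 × 1.36 × 227 = 1.09287
(2) 4.5 × 0.053 × 4.39 = 1.04702
(3) 277 × 0.024 × 0.135 = 0.89748
Highest is cycle (1) at 1.0929 (>1, arbitrage).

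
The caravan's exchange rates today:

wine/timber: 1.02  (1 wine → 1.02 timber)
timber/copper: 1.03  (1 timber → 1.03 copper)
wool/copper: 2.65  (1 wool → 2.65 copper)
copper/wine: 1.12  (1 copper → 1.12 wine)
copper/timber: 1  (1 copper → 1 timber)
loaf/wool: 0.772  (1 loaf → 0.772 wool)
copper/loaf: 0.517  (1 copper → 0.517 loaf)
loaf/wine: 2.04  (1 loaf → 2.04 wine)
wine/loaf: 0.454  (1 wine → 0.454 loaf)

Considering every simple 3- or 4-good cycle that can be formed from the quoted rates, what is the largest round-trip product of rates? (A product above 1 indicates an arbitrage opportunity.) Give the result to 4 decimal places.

timber→copper→wine→timber: 1.03 × 1.12 × 1.02 = 1.17667
timber→copper→loaf→wine→timber: 1.03 × 0.517 × 2.04 × 1.02 = 1.10805
wool→copper→loaf→wool: 2.65 × 0.517 × 0.772 = 1.05768
wool→copper→wine→loaf→wool: 2.65 × 1.12 × 0.454 × 0.772 = 1.04025
Maximum is timber→copper→wine→timber at 1.1767; arbitrage exists.

1.1767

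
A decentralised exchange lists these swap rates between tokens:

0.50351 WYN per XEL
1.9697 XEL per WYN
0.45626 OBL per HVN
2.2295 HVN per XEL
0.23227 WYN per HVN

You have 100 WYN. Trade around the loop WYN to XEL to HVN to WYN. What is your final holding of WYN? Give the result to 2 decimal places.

100 WYN × 1.9697 = 196.97 XEL
196.97 XEL × 2.2295 = 439.144615 HVN
439.144615 HVN × 0.23227 = 102.00011972605 WYN

102.00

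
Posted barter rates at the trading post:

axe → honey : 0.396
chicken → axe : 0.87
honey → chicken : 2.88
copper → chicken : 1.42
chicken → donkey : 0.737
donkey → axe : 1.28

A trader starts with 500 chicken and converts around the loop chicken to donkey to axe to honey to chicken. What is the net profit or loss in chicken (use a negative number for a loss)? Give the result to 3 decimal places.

37.942

500 chicken × 0.737 = 368.5 donkey
368.5 donkey × 1.28 = 471.68 axe
471.68 axe × 0.396 = 186.78528 honey
186.78528 honey × 2.88 = 537.9416064 chicken
Net change: 537.9416064 − 500 = 37.9416064 chicken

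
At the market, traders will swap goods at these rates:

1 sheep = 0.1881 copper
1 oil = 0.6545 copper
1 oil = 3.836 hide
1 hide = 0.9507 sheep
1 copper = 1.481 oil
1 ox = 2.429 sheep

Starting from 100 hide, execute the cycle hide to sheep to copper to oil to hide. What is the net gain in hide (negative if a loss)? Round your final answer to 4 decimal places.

1.5935

100 hide × 0.9507 = 95.07 sheep
95.07 sheep × 0.1881 = 17.882667 copper
17.882667 copper × 1.481 = 26.484229827 oil
26.484229827 oil × 3.836 = 101.593505616372 hide
Net change: 101.593505616372 − 100 = 1.593505616372 hide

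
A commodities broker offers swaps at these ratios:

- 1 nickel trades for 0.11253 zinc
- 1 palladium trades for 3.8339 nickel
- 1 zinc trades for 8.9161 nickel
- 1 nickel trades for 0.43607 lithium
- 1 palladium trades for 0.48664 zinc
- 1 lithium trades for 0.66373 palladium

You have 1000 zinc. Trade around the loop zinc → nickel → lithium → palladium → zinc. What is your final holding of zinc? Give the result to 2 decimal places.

1255.83

1000 zinc × 8.9161 = 8916.1 nickel
8916.1 nickel × 0.43607 = 3888.043727 lithium
3888.043727 lithium × 0.66373 = 2580.61126292171 palladium
2580.61126292171 palladium × 0.48664 = 1255.8286649882209544 zinc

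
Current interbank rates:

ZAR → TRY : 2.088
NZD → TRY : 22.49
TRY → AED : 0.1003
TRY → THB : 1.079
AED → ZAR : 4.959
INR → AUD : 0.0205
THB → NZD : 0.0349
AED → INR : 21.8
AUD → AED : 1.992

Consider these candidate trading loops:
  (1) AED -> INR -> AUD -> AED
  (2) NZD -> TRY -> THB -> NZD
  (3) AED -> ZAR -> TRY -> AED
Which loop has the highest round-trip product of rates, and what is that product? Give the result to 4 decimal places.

1.0385

(1) 21.8 × 0.0205 × 1.992 = 0.89022
(2) 22.49 × 1.079 × 0.0349 = 0.84691
(3) 4.959 × 2.088 × 0.1003 = 1.03855
Highest is cycle (3) at 1.0385 (>1, arbitrage).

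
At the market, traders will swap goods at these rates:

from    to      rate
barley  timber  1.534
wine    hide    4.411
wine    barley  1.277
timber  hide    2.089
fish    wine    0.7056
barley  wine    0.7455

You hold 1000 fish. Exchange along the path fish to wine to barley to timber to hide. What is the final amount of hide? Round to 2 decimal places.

2887.44

1000 fish × 0.7056 = 705.6 wine
705.6 wine × 1.277 = 901.0512 barley
901.0512 barley × 1.534 = 1382.2125408 timber
1382.2125408 timber × 2.089 = 2887.4419977312 hide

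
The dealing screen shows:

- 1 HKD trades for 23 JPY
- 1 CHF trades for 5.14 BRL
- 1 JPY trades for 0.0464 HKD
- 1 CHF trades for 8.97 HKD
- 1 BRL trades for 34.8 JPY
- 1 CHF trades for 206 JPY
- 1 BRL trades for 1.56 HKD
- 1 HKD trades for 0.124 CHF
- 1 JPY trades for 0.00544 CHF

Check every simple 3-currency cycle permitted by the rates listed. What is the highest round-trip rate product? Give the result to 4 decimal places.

1.1852

HKD→CHF→JPY→HKD: 0.124 × 206 × 0.0464 = 1.18524
HKD→JPY→CHF→HKD: 23 × 0.00544 × 8.97 = 1.12233
HKD→CHF→BRL→HKD: 0.124 × 5.14 × 1.56 = 0.99428
JPY→CHF→BRL→JPY: 0.00544 × 5.14 × 34.8 = 0.97306
Maximum is HKD→CHF→JPY→HKD at 1.1852; arbitrage exists.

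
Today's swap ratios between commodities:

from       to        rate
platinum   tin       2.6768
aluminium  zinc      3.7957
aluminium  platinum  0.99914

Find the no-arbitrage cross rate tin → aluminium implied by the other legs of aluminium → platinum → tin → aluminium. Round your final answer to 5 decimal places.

0.37390

Known legs of the cycle: 0.99914 × 2.6768 = 2.674497952
For no arbitrage the full-cycle product must be 1, so the missing rate is 1 / 2.674497952 ≈ 0.3739020.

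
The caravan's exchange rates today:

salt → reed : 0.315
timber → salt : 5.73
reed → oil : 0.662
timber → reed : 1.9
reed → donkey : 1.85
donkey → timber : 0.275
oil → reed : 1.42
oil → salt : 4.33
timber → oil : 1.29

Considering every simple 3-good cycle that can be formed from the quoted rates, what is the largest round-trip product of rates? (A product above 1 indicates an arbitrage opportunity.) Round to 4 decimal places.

0.9666

timber→reed→donkey→timber: 1.9 × 1.85 × 0.275 = 0.96663
salt→reed→oil→salt: 0.315 × 0.662 × 4.33 = 0.90293
Maximum is timber→reed→donkey→timber at 0.9666; no arbitrage — every cycle loses value.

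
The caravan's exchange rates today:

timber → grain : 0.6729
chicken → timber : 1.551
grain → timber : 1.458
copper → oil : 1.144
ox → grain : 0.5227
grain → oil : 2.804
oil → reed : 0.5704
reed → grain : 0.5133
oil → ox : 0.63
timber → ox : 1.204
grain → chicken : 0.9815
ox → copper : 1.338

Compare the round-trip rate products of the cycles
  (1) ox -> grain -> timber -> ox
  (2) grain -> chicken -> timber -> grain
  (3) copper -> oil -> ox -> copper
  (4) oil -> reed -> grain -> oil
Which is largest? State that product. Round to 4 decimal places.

1.0244

(1) 0.5227 × 1.458 × 1.204 = 0.91756
(2) 0.9815 × 1.551 × 0.6729 = 1.02436
(3) 1.144 × 0.63 × 1.338 = 0.96432
(4) 0.5704 × 0.5133 × 2.804 = 0.82097
Highest is cycle (2) at 1.0244 (>1, arbitrage).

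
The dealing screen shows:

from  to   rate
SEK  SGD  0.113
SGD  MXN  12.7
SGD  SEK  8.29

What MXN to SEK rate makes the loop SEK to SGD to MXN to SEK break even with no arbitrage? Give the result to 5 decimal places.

Known legs of the cycle: 0.113 × 12.7 = 1.4351
For no arbitrage the full-cycle product must be 1, so the missing rate is 1 / 1.4351 ≈ 0.6968156.

0.69682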